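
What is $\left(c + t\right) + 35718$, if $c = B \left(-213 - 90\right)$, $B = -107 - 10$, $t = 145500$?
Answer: $216669$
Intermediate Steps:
$B = -117$ ($B = -107 - 10 = -117$)
$c = 35451$ ($c = - 117 \left(-213 - 90\right) = \left(-117\right) \left(-303\right) = 35451$)
$\left(c + t\right) + 35718 = \left(35451 + 145500\right) + 35718 = 180951 + 35718 = 216669$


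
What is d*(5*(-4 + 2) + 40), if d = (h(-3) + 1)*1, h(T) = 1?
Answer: 60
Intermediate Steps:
d = 2 (d = (1 + 1)*1 = 2*1 = 2)
d*(5*(-4 + 2) + 40) = 2*(5*(-4 + 2) + 40) = 2*(5*(-2) + 40) = 2*(-10 + 40) = 2*30 = 60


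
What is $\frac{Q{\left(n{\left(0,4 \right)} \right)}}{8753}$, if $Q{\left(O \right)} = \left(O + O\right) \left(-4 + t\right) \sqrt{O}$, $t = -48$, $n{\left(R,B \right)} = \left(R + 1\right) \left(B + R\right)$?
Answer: $- \frac{832}{8753} \approx -0.095053$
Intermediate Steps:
$n{\left(R,B \right)} = \left(1 + R\right) \left(B + R\right)$
$Q{\left(O \right)} = - 104 O^{\frac{3}{2}}$ ($Q{\left(O \right)} = \left(O + O\right) \left(-4 - 48\right) \sqrt{O} = 2 O \left(-52\right) \sqrt{O} = - 104 O \sqrt{O} = - 104 O^{\frac{3}{2}}$)
$\frac{Q{\left(n{\left(0,4 \right)} \right)}}{8753} = \frac{\left(-104\right) \left(4 + 0 + 0^{2} + 4 \cdot 0\right)^{\frac{3}{2}}}{8753} = - 104 \left(4 + 0 + 0 + 0\right)^{\frac{3}{2}} \cdot \frac{1}{8753} = - 104 \cdot 4^{\frac{3}{2}} \cdot \frac{1}{8753} = \left(-104\right) 8 \cdot \frac{1}{8753} = \left(-832\right) \frac{1}{8753} = - \frac{832}{8753}$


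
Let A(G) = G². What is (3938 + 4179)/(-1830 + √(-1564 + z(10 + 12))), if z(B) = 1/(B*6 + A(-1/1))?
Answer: -658532210/148537237 - 8117*I*√27665463/445611711 ≈ -4.4334 - 0.095809*I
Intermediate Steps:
z(B) = 1/(1 + 6*B) (z(B) = 1/(B*6 + (-1/1)²) = 1/(6*B + (-1*1)²) = 1/(6*B + (-1)²) = 1/(6*B + 1) = 1/(1 + 6*B))
(3938 + 4179)/(-1830 + √(-1564 + z(10 + 12))) = (3938 + 4179)/(-1830 + √(-1564 + 1/(1 + 6*(10 + 12)))) = 8117/(-1830 + √(-1564 + 1/(1 + 6*22))) = 8117/(-1830 + √(-1564 + 1/(1 + 132))) = 8117/(-1830 + √(-1564 + 1/133)) = 8117/(-1830 + √(-208011/133)) = 8117/(-1830 + I*√27665463/133)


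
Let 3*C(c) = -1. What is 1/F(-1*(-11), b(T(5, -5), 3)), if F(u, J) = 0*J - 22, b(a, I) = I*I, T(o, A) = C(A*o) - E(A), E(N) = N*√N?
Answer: -1/22 ≈ -0.045455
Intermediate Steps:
E(N) = N^(3/2)
C(c) = -⅓ (C(c) = (⅓)*(-1) = -⅓)
T(o, A) = -⅓ - A^(3/2)
b(a, I) = I²
F(u, J) = -22 (F(u, J) = 0 - 22 = -22)
1/F(-1*(-11), b(T(5, -5), 3)) = 1/(-22) = -1/22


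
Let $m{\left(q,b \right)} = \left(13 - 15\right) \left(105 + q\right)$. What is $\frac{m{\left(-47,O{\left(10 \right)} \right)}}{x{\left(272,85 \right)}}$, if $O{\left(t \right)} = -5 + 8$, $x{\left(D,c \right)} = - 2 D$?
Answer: $\frac{29}{136} \approx 0.21324$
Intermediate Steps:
$O{\left(t \right)} = 3$
$m{\left(q,b \right)} = -210 - 2 q$ ($m{\left(q,b \right)} = - 2 \left(105 + q\right) = -210 - 2 q$)
$\frac{m{\left(-47,O{\left(10 \right)} \right)}}{x{\left(272,85 \right)}} = \frac{-210 - -94}{\left(-2\right) 272} = \frac{-210 + 94}{-544} = \left(-116\right) \left(- \frac{1}{544}\right) = \frac{29}{136}$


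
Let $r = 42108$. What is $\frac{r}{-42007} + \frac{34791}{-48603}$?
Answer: $- \frac{4046183}{2354863} \approx -1.7182$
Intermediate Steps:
$\frac{r}{-42007} + \frac{34791}{-48603} = \frac{42108}{-42007} + \frac{34791}{-48603} = 42108 \left(- \frac{1}{42007}\right) + 34791 \left(- \frac{1}{48603}\right) = - \frac{42108}{42007} - \frac{11597}{16201} = - \frac{4046183}{2354863}$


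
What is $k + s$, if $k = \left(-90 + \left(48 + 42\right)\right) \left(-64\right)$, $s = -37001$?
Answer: $-37001$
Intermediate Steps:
$k = 0$ ($k = \left(-90 + 90\right) \left(-64\right) = 0 \left(-64\right) = 0$)
$k + s = 0 - 37001 = -37001$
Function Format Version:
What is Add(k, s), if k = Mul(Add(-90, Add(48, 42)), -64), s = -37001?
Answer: -37001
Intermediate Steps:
k = 0 (k = Mul(Add(-90, 90), -64) = Mul(0, -64) = 0)
Add(k, s) = Add(0, -37001) = -37001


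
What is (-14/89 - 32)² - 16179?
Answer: -119962815/7921 ≈ -15145.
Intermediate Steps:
(-14/89 - 32)² - 16179 = (-2862/89)² - 16179 = 8191044/7921 - 16179 = -119962815/7921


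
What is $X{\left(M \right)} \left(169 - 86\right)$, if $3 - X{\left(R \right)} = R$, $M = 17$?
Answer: $-1162$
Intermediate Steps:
$X{\left(R \right)} = 3 - R$
$X{\left(M \right)} \left(169 - 86\right) = \left(3 - 17\right) \left(169 - 86\right) = \left(3 - 17\right) 83 = \left(-14\right) 83 = -1162$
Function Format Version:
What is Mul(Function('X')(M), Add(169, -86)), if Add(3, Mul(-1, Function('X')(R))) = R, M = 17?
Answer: -1162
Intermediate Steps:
Function('X')(R) = Add(3, Mul(-1, R))
Mul(Function('X')(M), Add(169, -86)) = Mul(Add(3, Mul(-1, 17)), Add(169, -86)) = Mul(Add(3, -17), 83) = Mul(-14, 83) = -1162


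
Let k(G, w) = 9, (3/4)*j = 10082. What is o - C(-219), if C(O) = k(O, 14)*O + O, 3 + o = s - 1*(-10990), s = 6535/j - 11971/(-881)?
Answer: 468665249829/35528968 ≈ 13191.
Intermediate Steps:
j = 40328/3 (j = (4/3)*10082 = 40328/3 ≈ 13443.)
s = 500038493/35528968 (s = 6535/(40328/3) - 11971/(-881) = 6535*(3/40328) - 11971*(-1/881) = 19605/40328 + 11971/881 = 500038493/35528968 ≈ 14.074)
o = 390856809909/35528968 (o = -3 + (500038493/35528968 - 1*(-10990)) = -3 + (500038493/35528968 + 10990) = -3 + 390963396813/35528968 = 390856809909/35528968 ≈ 11001.)
C(O) = 10*O (C(O) = 9*O + O = 10*O)
o - C(-219) = 390856809909/35528968 - 10*(-219) = 390856809909/35528968 - 1*(-2190) = 390856809909/35528968 + 2190 = 468665249829/35528968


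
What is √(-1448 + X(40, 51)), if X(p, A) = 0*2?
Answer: 2*I*√362 ≈ 38.053*I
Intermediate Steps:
X(p, A) = 0
√(-1448 + X(40, 51)) = √(-1448 + 0) = √(-1448) = 2*I*√362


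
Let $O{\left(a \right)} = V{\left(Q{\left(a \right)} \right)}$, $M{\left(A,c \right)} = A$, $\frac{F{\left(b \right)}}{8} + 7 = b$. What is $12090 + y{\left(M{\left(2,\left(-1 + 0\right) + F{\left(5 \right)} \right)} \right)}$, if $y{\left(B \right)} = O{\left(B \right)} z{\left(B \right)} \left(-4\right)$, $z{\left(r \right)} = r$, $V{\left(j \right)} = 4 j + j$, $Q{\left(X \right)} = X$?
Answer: $12010$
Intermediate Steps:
$F{\left(b \right)} = -56 + 8 b$
$V{\left(j \right)} = 5 j$
$O{\left(a \right)} = 5 a$
$y{\left(B \right)} = - 20 B^{2}$ ($y{\left(B \right)} = 5 B B \left(-4\right) = 5 B^{2} \left(-4\right) = - 20 B^{2}$)
$12090 + y{\left(M{\left(2,\left(-1 + 0\right) + F{\left(5 \right)} \right)} \right)} = 12090 - 20 \cdot 2^{2} = 12090 - 80 = 12010$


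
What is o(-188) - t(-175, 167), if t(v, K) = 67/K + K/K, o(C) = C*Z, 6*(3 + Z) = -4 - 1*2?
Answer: 125350/167 ≈ 750.60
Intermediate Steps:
Z = -4 (Z = -3 + (-4 - 1*2)/6 = -3 + (-4 - 2)/6 = -3 + (⅙)*(-6) = -3 - 1 = -4)
o(C) = -4*C (o(C) = C*(-4) = -4*C)
t(v, K) = 1 + 67/K (t(v, K) = 67/K + 1 = 1 + 67/K)
o(-188) - t(-175, 167) = -4*(-188) - (67 + 167)/167 = 752 - 234/167 = 125350/167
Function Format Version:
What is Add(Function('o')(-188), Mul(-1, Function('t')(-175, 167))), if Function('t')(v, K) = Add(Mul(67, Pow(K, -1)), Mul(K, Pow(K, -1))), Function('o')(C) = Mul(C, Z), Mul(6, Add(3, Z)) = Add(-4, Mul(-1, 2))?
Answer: Rational(125350, 167) ≈ 750.60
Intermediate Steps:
Z = -4 (Z = Add(-3, Mul(Rational(1, 6), Add(-4, Mul(-1, 2)))) = Add(-3, Mul(Rational(1, 6), Add(-4, -2))) = Add(-3, Mul(Rational(1, 6), -6)) = Add(-3, -1) = -4)
Function('o')(C) = Mul(-4, C) (Function('o')(C) = Mul(C, -4) = Mul(-4, C))
Function('t')(v, K) = Add(1, Mul(67, Pow(K, -1))) (Function('t')(v, K) = Add(Mul(67, Pow(K, -1)), 1) = Add(1, Mul(67, Pow(K, -1))))
Add(Function('o')(-188), Mul(-1, Function('t')(-175, 167))) = Add(Mul(-4, -188), Mul(-1, Mul(Pow(167, -1), Add(67, 167)))) = Add(752, Mul(-1, Mul(Rational(1, 167), 234))) = Add(752, Mul(-1, Rational(234, 167))) = Add(752, Rational(-234, 167)) = Rational(125350, 167)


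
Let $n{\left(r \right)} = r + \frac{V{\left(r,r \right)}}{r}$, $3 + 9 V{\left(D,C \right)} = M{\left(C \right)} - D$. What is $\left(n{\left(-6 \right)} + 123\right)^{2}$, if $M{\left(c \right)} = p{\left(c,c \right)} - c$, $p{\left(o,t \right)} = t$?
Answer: $\frac{4431025}{324} \approx 13676.0$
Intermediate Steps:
$M{\left(c \right)} = 0$ ($M{\left(c \right)} = c - c = 0$)
$V{\left(D,C \right)} = - \frac{1}{3} - \frac{D}{9}$ ($V{\left(D,C \right)} = - \frac{1}{3} + \frac{0 - D}{9} = - \frac{1}{3} + \frac{\left(-1\right) D}{9} = - \frac{1}{3} - \frac{D}{9}$)
$n{\left(r \right)} = r + \frac{- \frac{1}{3} - \frac{r}{9}}{r}$
$\left(n{\left(-6 \right)} + 123\right)^{2} = \left(\left(- \frac{1}{9} - 6 - \frac{1}{3 \left(-6\right)}\right) + 123\right)^{2} = \left(\left(- \frac{1}{9} - 6 - - \frac{1}{18}\right) + 123\right)^{2} = \left(\left(- \frac{1}{9} - 6 + \frac{1}{18}\right) + 123\right)^{2} = \left(- \frac{109}{18} + 123\right)^{2} = \left(\frac{2105}{18}\right)^{2} = \frac{4431025}{324}$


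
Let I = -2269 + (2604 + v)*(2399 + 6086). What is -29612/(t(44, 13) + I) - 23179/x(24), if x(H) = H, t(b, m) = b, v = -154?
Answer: -160599994721/166288200 ≈ -965.79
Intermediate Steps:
I = 20785981 (I = -2269 + (2604 - 154)*(2399 + 6086) = -2269 + 2450*8485 = -2269 + 20788250 = 20785981)
-29612/(t(44, 13) + I) - 23179/x(24) = -29612/(44 + 20785981) - 23179/24 = -29612/20786025 - 23179*1/24 = -29612*1/20786025 - 23179/24 = -29612/20786025 - 23179/24 = -160599994721/166288200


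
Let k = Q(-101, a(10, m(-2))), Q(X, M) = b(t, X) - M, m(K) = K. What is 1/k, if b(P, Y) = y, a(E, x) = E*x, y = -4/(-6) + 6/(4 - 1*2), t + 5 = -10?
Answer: 3/71 ≈ 0.042253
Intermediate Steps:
t = -15 (t = -5 - 10 = -15)
y = 11/3 (y = -4*(-⅙) + 6/(4 - 2) = ⅔ + 6/2 = ⅔ + 6*(½) = ⅔ + 3 = 11/3 ≈ 3.6667)
b(P, Y) = 11/3
Q(X, M) = 11/3 - M
k = 71/3 (k = 11/3 - 10*(-2) = 11/3 - 1*(-20) = 11/3 + 20 = 71/3 ≈ 23.667)
1/k = 1/(71/3) = 3/71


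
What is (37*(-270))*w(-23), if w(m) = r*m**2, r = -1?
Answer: 5284710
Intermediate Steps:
w(m) = -m**2
(37*(-270))*w(-23) = (37*(-270))*(-1*(-23)**2) = -(-9990)*529 = -9990*(-529) = 5284710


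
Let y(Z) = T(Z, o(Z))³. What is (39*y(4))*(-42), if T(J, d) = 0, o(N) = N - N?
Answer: 0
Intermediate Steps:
o(N) = 0
y(Z) = 0 (y(Z) = 0³ = 0)
(39*y(4))*(-42) = (39*0)*(-42) = 0*(-42) = 0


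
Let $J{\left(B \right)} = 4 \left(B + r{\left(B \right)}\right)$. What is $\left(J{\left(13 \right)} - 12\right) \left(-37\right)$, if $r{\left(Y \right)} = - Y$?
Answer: $444$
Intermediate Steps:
$J{\left(B \right)} = 0$ ($J{\left(B \right)} = 4 \left(B - B\right) = 4 \cdot 0 = 0$)
$\left(J{\left(13 \right)} - 12\right) \left(-37\right) = \left(0 - 12\right) \left(-37\right) = \left(-12\right) \left(-37\right) = 444$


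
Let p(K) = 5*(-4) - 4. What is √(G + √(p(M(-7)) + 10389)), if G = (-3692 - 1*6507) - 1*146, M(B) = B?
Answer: √(-10345 + √10365) ≈ 101.21*I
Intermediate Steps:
p(K) = -24 (p(K) = -20 - 4 = -24)
G = -10345 (G = (-3692 - 6507) - 146 = -10199 - 146 = -10345)
√(G + √(p(M(-7)) + 10389)) = √(-10345 + √(-24 + 10389)) = √(-10345 + √10365)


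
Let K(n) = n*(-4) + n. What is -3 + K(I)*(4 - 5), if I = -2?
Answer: -9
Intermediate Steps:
K(n) = -3*n (K(n) = -4*n + n = -3*n)
-3 + K(I)*(4 - 5) = -3 + (-3*(-2))*(4 - 5) = -3 + 6*(-1) = -3 - 6 = -9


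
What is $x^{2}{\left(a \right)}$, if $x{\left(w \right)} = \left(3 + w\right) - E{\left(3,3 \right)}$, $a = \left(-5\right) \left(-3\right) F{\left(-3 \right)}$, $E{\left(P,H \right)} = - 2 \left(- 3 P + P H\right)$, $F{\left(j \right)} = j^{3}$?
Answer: $161604$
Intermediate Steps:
$E{\left(P,H \right)} = 6 P - 2 H P$ ($E{\left(P,H \right)} = - 2 \left(- 3 P + H P\right) = 6 P - 2 H P$)
$a = -405$ ($a = \left(-5\right) \left(-3\right) \left(-3\right)^{3} = 15 \left(-27\right) = -405$)
$x{\left(w \right)} = 3 + w$ ($x{\left(w \right)} = \left(3 + w\right) - 2 \cdot 3 \left(3 - 3\right) = \left(3 + w\right) - 2 \cdot 3 \cdot 0 = \left(3 + w\right) - 0 = \left(3 + w\right) + 0 = 3 + w$)
$x^{2}{\left(a \right)} = \left(3 - 405\right)^{2} = \left(-402\right)^{2} = 161604$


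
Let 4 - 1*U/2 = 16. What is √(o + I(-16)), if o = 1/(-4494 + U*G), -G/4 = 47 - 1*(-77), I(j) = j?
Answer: I*√878522190/7410 ≈ 4.0*I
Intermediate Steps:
U = -24 (U = 8 - 2*16 = 8 - 32 = -24)
G = -496 (G = -4*(47 - 1*(-77)) = -4*(47 + 77) = -4*124 = -496)
o = 1/7410 (o = 1/(-4494 - 24*(-496)) = 1/(-4494 + 11904) = 1/7410 ≈ 0.00013495)
√(o + I(-16)) = √(1/7410 - 16) = √(-118559/7410) = I*√878522190/7410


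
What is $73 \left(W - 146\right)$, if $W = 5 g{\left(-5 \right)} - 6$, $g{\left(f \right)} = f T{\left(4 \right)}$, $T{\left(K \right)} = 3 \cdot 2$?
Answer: $-22046$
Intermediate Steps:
$T{\left(K \right)} = 6$
$g{\left(f \right)} = 6 f$ ($g{\left(f \right)} = f 6 = 6 f$)
$W = -156$ ($W = 5 \cdot 6 \left(-5\right) - 6 = 5 \left(-30\right) - 6 = -150 - 6 = -156$)
$73 \left(W - 146\right) = 73 \left(-156 - 146\right) = 73 \left(-302\right) = -22046$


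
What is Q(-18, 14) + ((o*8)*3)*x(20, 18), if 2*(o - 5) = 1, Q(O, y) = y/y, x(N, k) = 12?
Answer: 1585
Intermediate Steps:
Q(O, y) = 1
o = 11/2 (o = 5 + (½)*1 = 5 + ½ = 11/2 ≈ 5.5000)
Q(-18, 14) + ((o*8)*3)*x(20, 18) = 1 + (((11/2)*8)*3)*12 = 1 + (44*3)*12 = 1 + 132*12 = 1 + 1584 = 1585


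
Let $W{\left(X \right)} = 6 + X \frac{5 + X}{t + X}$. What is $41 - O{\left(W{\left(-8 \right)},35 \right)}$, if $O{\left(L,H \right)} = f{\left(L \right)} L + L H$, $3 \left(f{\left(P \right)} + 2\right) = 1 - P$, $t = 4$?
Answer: $41$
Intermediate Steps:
$f{\left(P \right)} = - \frac{5}{3} - \frac{P}{3}$ ($f{\left(P \right)} = -2 + \frac{1 - P}{3} = -2 - \left(- \frac{1}{3} + \frac{P}{3}\right) = - \frac{5}{3} - \frac{P}{3}$)
$W{\left(X \right)} = 6 + \frac{X \left(5 + X\right)}{4 + X}$ ($W{\left(X \right)} = 6 + X \frac{5 + X}{4 + X} = 6 + \frac{X \left(5 + X\right)}{4 + X}$)
$O{\left(L,H \right)} = H L + L \left(- \frac{5}{3} - \frac{L}{3}\right)$ ($O{\left(L,H \right)} = \left(- \frac{5}{3} - \frac{L}{3}\right) L + L H = L \left(- \frac{5}{3} - \frac{L}{3}\right) + H L = H L + L \left(- \frac{5}{3} - \frac{L}{3}\right)$)
$41 - O{\left(W{\left(-8 \right)},35 \right)} = 41 - \frac{\frac{24 + \left(-8\right)^{2} + 11 \left(-8\right)}{4 - 8} \left(-5 - \frac{24 + \left(-8\right)^{2} + 11 \left(-8\right)}{4 - 8} + 3 \cdot 35\right)}{3} = 41 - \frac{\frac{24 + 64 - 88}{-4} \left(-5 - \frac{24 + 64 - 88}{-4} + 105\right)}{3} = 41 - \frac{\left(- \frac{1}{4}\right) 0 \left(-5 - \left(- \frac{1}{4}\right) 0 + 105\right)}{3} = 41 - \frac{1}{3} \cdot 0 \left(-5 - 0 + 105\right) = 41 - \frac{1}{3} \cdot 0 \left(-5 + 0 + 105\right) = 41 - \frac{1}{3} \cdot 0 \cdot 100 = 41 - 0 = 41 + 0 = 41$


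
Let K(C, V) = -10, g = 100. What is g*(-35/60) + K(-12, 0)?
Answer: -205/3 ≈ -68.333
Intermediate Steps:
g*(-35/60) + K(-12, 0) = 100*(-35/60) - 10 = 100*(-35*1/60) - 10 = 100*(-7/12) - 10 = -175/3 - 10 = -205/3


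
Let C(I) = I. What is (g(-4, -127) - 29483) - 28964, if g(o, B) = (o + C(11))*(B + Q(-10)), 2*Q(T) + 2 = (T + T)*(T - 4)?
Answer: -58363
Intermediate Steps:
Q(T) = -1 + T*(-4 + T) (Q(T) = -1 + ((T + T)*(T - 4))/2 = -1 + ((2*T)*(-4 + T))/2 = -1 + (2*T*(-4 + T))/2 = -1 + T*(-4 + T))
g(o, B) = (11 + o)*(139 + B) (g(o, B) = (o + 11)*(B + (-1 + (-10)**2 - 4*(-10))) = (11 + o)*(B + (-1 + 100 + 40)) = (11 + o)*(B + 139) = (11 + o)*(139 + B))
(g(-4, -127) - 29483) - 28964 = ((1529 + 11*(-127) + 139*(-4) - 127*(-4)) - 29483) - 28964 = ((1529 - 1397 - 556 + 508) - 29483) - 28964 = (84 - 29483) - 28964 = -29399 - 28964 = -58363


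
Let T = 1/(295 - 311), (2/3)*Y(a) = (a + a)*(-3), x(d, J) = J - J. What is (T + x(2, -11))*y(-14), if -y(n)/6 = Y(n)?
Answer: 189/4 ≈ 47.250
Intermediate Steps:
x(d, J) = 0
Y(a) = -9*a (Y(a) = 3*((a + a)*(-3))/2 = 3*((2*a)*(-3))/2 = 3*(-6*a)/2 = -9*a)
y(n) = 54*n (y(n) = -(-54)*n = 54*n)
T = -1/16 (T = 1/(-16) = -1/16 ≈ -0.062500)
(T + x(2, -11))*y(-14) = (-1/16 + 0)*(54*(-14)) = -1/16*(-756) = 189/4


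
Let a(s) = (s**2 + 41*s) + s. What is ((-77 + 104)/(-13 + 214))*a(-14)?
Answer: -3528/67 ≈ -52.657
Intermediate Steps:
a(s) = s**2 + 42*s
((-77 + 104)/(-13 + 214))*a(-14) = ((-77 + 104)/(-13 + 214))*(-14*(42 - 14)) = (27/201)*(-14*28) = (27*(1/201))*(-392) = (9/67)*(-392) = -3528/67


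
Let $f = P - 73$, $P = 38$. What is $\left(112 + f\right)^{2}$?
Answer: $5929$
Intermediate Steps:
$f = -35$ ($f = 38 - 73 = -35$)
$\left(112 + f\right)^{2} = \left(112 - 35\right)^{2} = 77^{2} = 5929$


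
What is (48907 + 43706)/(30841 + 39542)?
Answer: 30871/23461 ≈ 1.3158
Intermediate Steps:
(48907 + 43706)/(30841 + 39542) = 92613/70383 = 92613*(1/70383) = 30871/23461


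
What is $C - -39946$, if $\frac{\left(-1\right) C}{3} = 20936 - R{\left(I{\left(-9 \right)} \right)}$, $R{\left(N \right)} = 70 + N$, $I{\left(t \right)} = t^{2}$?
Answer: $-22409$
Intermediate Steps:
$C = -62355$ ($C = - 3 \left(20936 - \left(70 + \left(-9\right)^{2}\right)\right) = - 3 \left(20936 - \left(70 + 81\right)\right) = - 3 \left(20936 - 151\right) = \left(-3\right) 20785 = -62355$)
$C - -39946 = -62355 - -39946 = -62355 + 39946 = -22409$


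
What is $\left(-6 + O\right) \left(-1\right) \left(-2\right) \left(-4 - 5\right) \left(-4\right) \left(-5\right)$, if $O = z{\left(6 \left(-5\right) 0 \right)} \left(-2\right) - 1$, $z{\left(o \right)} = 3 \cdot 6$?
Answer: $15480$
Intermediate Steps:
$z{\left(o \right)} = 18$
$O = -37$ ($O = 18 \left(-2\right) - 1 = -36 - 1 = -37$)
$\left(-6 + O\right) \left(-1\right) \left(-2\right) \left(-4 - 5\right) \left(-4\right) \left(-5\right) = \left(-6 - 37\right) \left(-1\right) \left(-2\right) \left(-4 - 5\right) \left(-4\right) \left(-5\right) = - 43 \cdot 2 \left(\left(-9\right) \left(-4\right)\right) \left(-5\right) = - 43 \cdot 2 \cdot 36 \left(-5\right) = - 43 \cdot 72 \left(-5\right) = \left(-43\right) \left(-360\right) = 15480$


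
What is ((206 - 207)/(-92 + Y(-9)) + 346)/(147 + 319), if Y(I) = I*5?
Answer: 47403/63842 ≈ 0.74251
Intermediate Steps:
Y(I) = 5*I
((206 - 207)/(-92 + Y(-9)) + 346)/(147 + 319) = ((206 - 207)/(-92 + 5*(-9)) + 346)/(147 + 319) = (-1/(-92 - 45) + 346)/466 = (-1/(-137) + 346)*(1/466) = (-1*(-1/137) + 346)*(1/466) = (1/137 + 346)*(1/466) = (47403/137)*(1/466) = 47403/63842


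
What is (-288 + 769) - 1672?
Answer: -1191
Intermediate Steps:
(-288 + 769) - 1672 = 481 - 1672 = -1191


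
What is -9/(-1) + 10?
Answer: 19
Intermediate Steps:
-9/(-1) + 10 = -9*(-1) + 10 = 9 + 10 = 19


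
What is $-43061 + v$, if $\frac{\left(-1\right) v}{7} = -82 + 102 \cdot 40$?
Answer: $-71047$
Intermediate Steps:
$v = -27986$ ($v = - 7 \left(-82 + 102 \cdot 40\right) = - 7 \left(-82 + 4080\right) = \left(-7\right) 3998 = -27986$)
$-43061 + v = -43061 - 27986 = -71047$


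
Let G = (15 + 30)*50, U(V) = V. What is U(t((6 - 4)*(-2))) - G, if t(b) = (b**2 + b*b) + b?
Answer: -2222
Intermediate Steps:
t(b) = b + 2*b**2 (t(b) = (b**2 + b**2) + b = 2*b**2 + b = b + 2*b**2)
G = 2250 (G = 45*50 = 2250)
U(t((6 - 4)*(-2))) - G = ((6 - 4)*(-2))*(1 + 2*((6 - 4)*(-2))) - 1*2250 = (2*(-2))*(1 + 2*(2*(-2))) - 2250 = -4*(1 + 2*(-4)) - 2250 = -4*(1 - 8) - 2250 = -4*(-7) - 2250 = 28 - 2250 = -2222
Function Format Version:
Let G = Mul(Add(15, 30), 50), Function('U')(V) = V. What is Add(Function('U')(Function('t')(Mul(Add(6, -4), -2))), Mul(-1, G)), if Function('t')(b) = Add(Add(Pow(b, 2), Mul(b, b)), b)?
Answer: -2222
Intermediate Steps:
Function('t')(b) = Add(b, Mul(2, Pow(b, 2))) (Function('t')(b) = Add(Add(Pow(b, 2), Pow(b, 2)), b) = Add(Mul(2, Pow(b, 2)), b) = Add(b, Mul(2, Pow(b, 2))))
G = 2250 (G = Mul(45, 50) = 2250)
Add(Function('U')(Function('t')(Mul(Add(6, -4), -2))), Mul(-1, G)) = Add(Mul(Mul(Add(6, -4), -2), Add(1, Mul(2, Mul(Add(6, -4), -2)))), Mul(-1, 2250)) = Add(Mul(Mul(2, -2), Add(1, Mul(2, Mul(2, -2)))), -2250) = Add(Mul(-4, Add(1, Mul(2, -4))), -2250) = Add(Mul(-4, Add(1, -8)), -2250) = Add(Mul(-4, -7), -2250) = Add(28, -2250) = -2222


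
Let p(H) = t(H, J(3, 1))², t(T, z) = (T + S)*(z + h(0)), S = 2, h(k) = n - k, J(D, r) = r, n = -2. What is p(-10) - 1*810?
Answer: -746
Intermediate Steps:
h(k) = -2 - k
t(T, z) = (-2 + z)*(2 + T) (t(T, z) = (T + 2)*(z + (-2 - 1*0)) = (2 + T)*(z + (-2 + 0)) = (2 + T)*(z - 2) = (2 + T)*(-2 + z) = (-2 + z)*(2 + T))
p(H) = (-2 - H)² (p(H) = (-4 - 2*H + 2*1 + H*1)² = (-4 - 2*H + 2 + H)² = (-2 - H)²)
p(-10) - 1*810 = (2 - 10)² - 1*810 = (-8)² - 810 = 64 - 810 = -746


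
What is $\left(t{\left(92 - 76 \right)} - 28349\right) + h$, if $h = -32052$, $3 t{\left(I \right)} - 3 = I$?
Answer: $- \frac{181184}{3} \approx -60395.0$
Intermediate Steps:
$t{\left(I \right)} = 1 + \frac{I}{3}$
$\left(t{\left(92 - 76 \right)} - 28349\right) + h = \left(\left(1 + \frac{92 - 76}{3}\right) - 28349\right) - 32052 = \left(\left(1 + \frac{1}{3} \cdot 16\right) - 28349\right) - 32052 = \left(\left(1 + \frac{16}{3}\right) - 28349\right) - 32052 = \left(\frac{19}{3} - 28349\right) - 32052 = - \frac{85028}{3} - 32052 = - \frac{181184}{3}$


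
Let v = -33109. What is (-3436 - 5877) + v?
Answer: -42422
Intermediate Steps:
(-3436 - 5877) + v = (-3436 - 5877) - 33109 = -9313 - 33109 = -42422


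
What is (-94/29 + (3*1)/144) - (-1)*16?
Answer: 17789/1392 ≈ 12.779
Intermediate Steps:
(-94/29 + (3*1)/144) - (-1)*16 = (-94*1/29 + 3*(1/144)) - 1*(-16) = (-94/29 + 1/48) + 16 = -4483/1392 + 16 = 17789/1392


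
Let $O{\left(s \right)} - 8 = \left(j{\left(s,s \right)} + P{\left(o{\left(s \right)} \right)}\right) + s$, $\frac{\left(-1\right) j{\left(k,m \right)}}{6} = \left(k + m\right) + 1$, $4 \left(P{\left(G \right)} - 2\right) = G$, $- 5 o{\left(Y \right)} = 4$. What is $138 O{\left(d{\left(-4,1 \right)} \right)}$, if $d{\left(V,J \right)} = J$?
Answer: $- \frac{4968}{5} \approx -993.6$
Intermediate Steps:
$o{\left(Y \right)} = - \frac{4}{5}$ ($o{\left(Y \right)} = \left(- \frac{1}{5}\right) 4 = - \frac{4}{5}$)
$P{\left(G \right)} = 2 + \frac{G}{4}$
$j{\left(k,m \right)} = -6 - 6 k - 6 m$ ($j{\left(k,m \right)} = - 6 \left(\left(k + m\right) + 1\right) = - 6 \left(1 + k + m\right) = -6 - 6 k - 6 m$)
$O{\left(s \right)} = \frac{19}{5} - 11 s$ ($O{\left(s \right)} = 8 + \left(\left(\left(-6 - 6 s - 6 s\right) + \left(2 + \frac{1}{4} \left(- \frac{4}{5}\right)\right)\right) + s\right) = 8 + \left(\left(\left(-6 - 12 s\right) + \left(2 - \frac{1}{5}\right)\right) + s\right) = 8 + \left(\left(\left(-6 - 12 s\right) + \frac{9}{5}\right) + s\right) = 8 - \left(\frac{21}{5} + 11 s\right) = \frac{19}{5} - 11 s$)
$138 O{\left(d{\left(-4,1 \right)} \right)} = 138 \left(\frac{19}{5} - 11\right) = 138 \left(- \frac{36}{5}\right) = - \frac{4968}{5}$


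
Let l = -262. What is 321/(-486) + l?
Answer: -42551/162 ≈ -262.66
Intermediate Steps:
321/(-486) + l = 321/(-486) - 262 = 321*(-1/486) - 262 = -107/162 - 262 = -42551/162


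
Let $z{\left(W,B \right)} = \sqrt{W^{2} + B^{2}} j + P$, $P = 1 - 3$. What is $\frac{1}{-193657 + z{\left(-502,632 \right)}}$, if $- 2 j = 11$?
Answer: $- \frac{193659}{37484102584} + \frac{11 \sqrt{162857}}{37484102584} \approx -5.048 \cdot 10^{-6}$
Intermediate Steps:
$j = - \frac{11}{2}$ ($j = \left(- \frac{1}{2}\right) 11 = - \frac{11}{2} \approx -5.5$)
$P = -2$ ($P = 1 - 3 = -2$)
$z{\left(W,B \right)} = -2 - \frac{11 \sqrt{B^{2} + W^{2}}}{2}$ ($z{\left(W,B \right)} = \sqrt{W^{2} + B^{2}} \left(- \frac{11}{2}\right) - 2 = \sqrt{B^{2} + W^{2}} \left(- \frac{11}{2}\right) - 2 = - \frac{11 \sqrt{B^{2} + W^{2}}}{2} - 2 = -2 - \frac{11 \sqrt{B^{2} + W^{2}}}{2}$)
$\frac{1}{-193657 + z{\left(-502,632 \right)}} = \frac{1}{-193657 - \left(2 + \frac{11 \sqrt{632^{2} + \left(-502\right)^{2}}}{2}\right)} = \frac{1}{-193657 - \left(2 + \frac{11 \sqrt{399424 + 252004}}{2}\right)} = \frac{1}{-193657 - \left(2 + \frac{11 \sqrt{651428}}{2}\right)} = \frac{1}{-193657 - \left(2 + \frac{11 \cdot 2 \sqrt{162857}}{2}\right)} = \frac{1}{-193657 - \left(2 + 11 \sqrt{162857}\right)} = \frac{1}{-193659 - 11 \sqrt{162857}}$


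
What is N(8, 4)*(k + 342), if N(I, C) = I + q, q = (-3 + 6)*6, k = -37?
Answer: 7930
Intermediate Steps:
q = 18 (q = 3*6 = 18)
N(I, C) = 18 + I (N(I, C) = I + 18 = 18 + I)
N(8, 4)*(k + 342) = (18 + 8)*(-37 + 342) = 26*305 = 7930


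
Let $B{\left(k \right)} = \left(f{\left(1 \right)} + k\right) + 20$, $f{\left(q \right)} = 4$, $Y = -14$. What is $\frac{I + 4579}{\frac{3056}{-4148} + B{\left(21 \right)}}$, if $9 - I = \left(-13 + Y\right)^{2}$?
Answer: $\frac{4001783}{45901} \approx 87.183$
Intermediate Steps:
$B{\left(k \right)} = 24 + k$ ($B{\left(k \right)} = \left(4 + k\right) + 20 = 24 + k$)
$I = -720$ ($I = 9 - \left(-13 - 14\right)^{2} = 9 - \left(-27\right)^{2} = 9 - 729 = -720$)
$\frac{I + 4579}{\frac{3056}{-4148} + B{\left(21 \right)}} = \frac{-720 + 4579}{\frac{3056}{-4148} + \left(24 + 21\right)} = \frac{3859}{3056 \left(- \frac{1}{4148}\right) + 45} = \frac{3859}{- \frac{764}{1037} + 45} = \frac{3859}{\frac{45901}{1037}} = 3859 \cdot \frac{1037}{45901} = \frac{4001783}{45901}$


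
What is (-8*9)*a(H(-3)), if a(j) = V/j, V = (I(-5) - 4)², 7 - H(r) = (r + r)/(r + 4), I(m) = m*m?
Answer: -31752/13 ≈ -2442.5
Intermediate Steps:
I(m) = m²
H(r) = 7 - 2*r/(4 + r) (H(r) = 7 - (r + r)/(r + 4) = 7 - 2*r/(4 + r))
V = 441 (V = ((-5)² - 4)² = (25 - 4)² = 21² = 441)
a(j) = 441/j
(-8*9)*a(H(-3)) = (-8*9)*(441/(((28 + 5*(-3))/(4 - 3)))) = -31752/((28 - 15)/1) = -31752/(1*13) = -31752/13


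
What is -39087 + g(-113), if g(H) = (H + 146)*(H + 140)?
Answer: -38196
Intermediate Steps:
g(H) = (140 + H)*(146 + H) (g(H) = (146 + H)*(140 + H) = (140 + H)*(146 + H))
-39087 + g(-113) = -39087 + (20440 + (-113)² + 286*(-113)) = -39087 + (20440 + 12769 - 32318) = -39087 + 891 = -38196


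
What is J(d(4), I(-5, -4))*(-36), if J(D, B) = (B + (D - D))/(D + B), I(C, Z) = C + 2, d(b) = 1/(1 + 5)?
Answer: -648/17 ≈ -38.118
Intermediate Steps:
d(b) = ⅙ (d(b) = 1/6 = ⅙)
I(C, Z) = 2 + C
J(D, B) = B/(B + D) (J(D, B) = (B + 0)/(B + D) = B/(B + D))
J(d(4), I(-5, -4))*(-36) = ((2 - 5)/((2 - 5) + ⅙))*(-36) = -3/(-3 + ⅙)*(-36) = -3/(-17/6)*(-36) = -3*(-6/17)*(-36) = (18/17)*(-36) = -648/17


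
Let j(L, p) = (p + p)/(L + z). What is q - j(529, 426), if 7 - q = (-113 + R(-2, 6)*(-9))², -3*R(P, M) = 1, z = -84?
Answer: -5382237/445 ≈ -12095.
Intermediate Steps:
R(P, M) = -⅓ (R(P, M) = -⅓*1 = -⅓)
j(L, p) = 2*p/(-84 + L) (j(L, p) = (p + p)/(L - 84) = (2*p)/(-84 + L) = 2*p/(-84 + L))
q = -12093 (q = 7 - (-113 - ⅓*(-9))² = 7 - (-113 + 3)² = 7 - 1*(-110)² = 7 - 1*12100 = 7 - 12100 = -12093)
q - j(529, 426) = -12093 - 2*426/(-84 + 529) = -12093 - 2*426/445 = -12093 - 1*852/445 = -12093 - 852/445 = -5382237/445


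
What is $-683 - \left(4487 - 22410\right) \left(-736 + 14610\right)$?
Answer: $248663019$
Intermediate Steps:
$-683 - \left(4487 - 22410\right) \left(-736 + 14610\right) = -683 - \left(-17923\right) 13874 = -683 - -248663702 = -683 + 248663702 = 248663019$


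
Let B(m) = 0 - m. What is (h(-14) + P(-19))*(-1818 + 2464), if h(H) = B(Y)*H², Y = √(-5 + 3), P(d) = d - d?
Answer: -126616*I*√2 ≈ -1.7906e+5*I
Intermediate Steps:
P(d) = 0
Y = I*√2 (Y = √(-2) = I*√2 ≈ 1.4142*I)
B(m) = -m
h(H) = -I*√2*H² (h(H) = (-I*√2)*H² = -I*√2*H²)
(h(-14) + P(-19))*(-1818 + 2464) = (-1*I*√2*(-14)² + 0)*(-1818 + 2464) = (-1*I*√2*196 + 0)*646 = (-196*I*√2 + 0)*646 = -196*I*√2*646 = -126616*I*√2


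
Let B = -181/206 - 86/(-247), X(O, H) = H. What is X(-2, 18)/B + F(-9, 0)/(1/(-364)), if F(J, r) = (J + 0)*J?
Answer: -88524280/2999 ≈ -29518.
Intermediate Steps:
F(J, r) = J**2 (F(J, r) = J*J = J**2)
B = -26991/50882 (B = -181*1/206 - 86*(-1/247) = -181/206 + 86/247 = -26991/50882 ≈ -0.53046)
X(-2, 18)/B + F(-9, 0)/(1/(-364)) = 18/(-26991/50882) + (-9)**2/(1/(-364)) = 18*(-50882/26991) + 81/(-1/364) = -101764/2999 + 81*(-364) = -101764/2999 - 29484 = -88524280/2999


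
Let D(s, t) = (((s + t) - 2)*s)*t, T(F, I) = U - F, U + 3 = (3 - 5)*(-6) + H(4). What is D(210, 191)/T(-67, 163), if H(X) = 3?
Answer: 16003890/79 ≈ 2.0258e+5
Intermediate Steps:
U = 12 (U = -3 + ((3 - 5)*(-6) + 3) = -3 + (-2*(-6) + 3) = -3 + (12 + 3) = -3 + 15 = 12)
T(F, I) = 12 - F
D(s, t) = s*t*(-2 + s + t) (D(s, t) = ((-2 + s + t)*s)*t = (s*(-2 + s + t))*t = s*t*(-2 + s + t))
D(210, 191)/T(-67, 163) = (210*191*(-2 + 210 + 191))/(12 - 1*(-67)) = (210*191*399)/(12 + 67) = 16003890/79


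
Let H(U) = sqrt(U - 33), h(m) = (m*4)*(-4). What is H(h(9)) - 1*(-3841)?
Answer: 3841 + I*sqrt(177) ≈ 3841.0 + 13.304*I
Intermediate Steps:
h(m) = -16*m (h(m) = (4*m)*(-4) = -16*m)
H(U) = sqrt(-33 + U)
H(h(9)) - 1*(-3841) = sqrt(-33 - 16*9) - 1*(-3841) = sqrt(-33 - 144) + 3841 = sqrt(-177) + 3841 = I*sqrt(177) + 3841 = 3841 + I*sqrt(177)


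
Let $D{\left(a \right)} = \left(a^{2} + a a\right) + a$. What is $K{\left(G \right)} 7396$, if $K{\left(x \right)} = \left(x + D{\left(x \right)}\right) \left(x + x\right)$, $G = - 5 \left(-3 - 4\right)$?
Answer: $1304654400$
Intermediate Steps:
$D{\left(a \right)} = a + 2 a^{2}$ ($D{\left(a \right)} = \left(a^{2} + a^{2}\right) + a = 2 a^{2} + a = a + 2 a^{2}$)
$G = 35$ ($G = \left(-5\right) \left(-7\right) = 35$)
$K{\left(x \right)} = 2 x \left(x + x \left(1 + 2 x\right)\right)$ ($K{\left(x \right)} = \left(x + x \left(1 + 2 x\right)\right) \left(x + x\right) = \left(x + x \left(1 + 2 x\right)\right) 2 x = 2 x \left(x + x \left(1 + 2 x\right)\right)$)
$K{\left(G \right)} 7396 = 4 \cdot 35^{2} \left(1 + 35\right) 7396 = 4 \cdot 1225 \cdot 36 \cdot 7396 = 176400 \cdot 7396 = 1304654400$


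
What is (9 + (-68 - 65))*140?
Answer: -17360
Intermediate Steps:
(9 + (-68 - 65))*140 = (9 - 133)*140 = -124*140 = -17360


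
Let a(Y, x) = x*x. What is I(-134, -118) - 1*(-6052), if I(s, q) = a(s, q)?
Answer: 19976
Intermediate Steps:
a(Y, x) = x**2
I(s, q) = q**2
I(-134, -118) - 1*(-6052) = (-118)**2 - 1*(-6052) = 13924 + 6052 = 19976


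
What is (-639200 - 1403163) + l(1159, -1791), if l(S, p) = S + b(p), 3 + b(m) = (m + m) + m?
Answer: -2046580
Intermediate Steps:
b(m) = -3 + 3*m (b(m) = -3 + ((m + m) + m) = -3 + (2*m + m) = -3 + 3*m)
l(S, p) = -3 + S + 3*p (l(S, p) = S + (-3 + 3*p) = -3 + S + 3*p)
(-639200 - 1403163) + l(1159, -1791) = (-639200 - 1403163) + (-3 + 1159 + 3*(-1791)) = -2042363 + (-3 + 1159 - 5373) = -2042363 - 4217 = -2046580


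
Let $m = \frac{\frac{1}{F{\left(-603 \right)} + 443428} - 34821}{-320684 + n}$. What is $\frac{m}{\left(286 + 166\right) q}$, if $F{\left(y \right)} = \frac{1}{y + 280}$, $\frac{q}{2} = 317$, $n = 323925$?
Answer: $- \frac{178118422435}{4750882884211778} \approx -3.7492 \cdot 10^{-5}$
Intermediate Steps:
$q = 634$ ($q = 2 \cdot 317 = 634$)
$F{\left(y \right)} = \frac{1}{280 + y}$
$m = - \frac{712473689740}{66314213509}$ ($m = \frac{\frac{1}{\frac{1}{280 - 603} + 443428} - 34821}{-320684 + 323925} = \frac{\frac{1}{\frac{1}{-323} + 443428} - 34821}{3241} = \left(\frac{1}{- \frac{1}{323} + 443428} - 34821\right) \frac{1}{3241} = \left(\frac{1}{\frac{143227243}{323}} - 34821\right) \frac{1}{3241} = \left(\frac{323}{143227243} - 34821\right) \frac{1}{3241} = \left(- \frac{4987315828180}{143227243}\right) \frac{1}{3241} = - \frac{712473689740}{66314213509} \approx -10.744$)
$\frac{m}{\left(286 + 166\right) q} = - \frac{712473689740}{66314213509 \left(286 + 166\right) 634} = - \frac{712473689740}{66314213509 \cdot 452 \cdot 634} = - \frac{712473689740}{66314213509 \cdot 286568} = \left(- \frac{712473689740}{66314213509}\right) \frac{1}{286568} = - \frac{178118422435}{4750882884211778}$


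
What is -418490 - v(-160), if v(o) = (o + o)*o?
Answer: -469690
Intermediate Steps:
v(o) = 2*o² (v(o) = (2*o)*o = 2*o²)
-418490 - v(-160) = -418490 - 2*(-160)² = -418490 - 2*25600 = -418490 - 1*51200 = -418490 - 51200 = -469690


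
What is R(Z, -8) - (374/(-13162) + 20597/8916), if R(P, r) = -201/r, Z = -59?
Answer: 2680715719/117352392 ≈ 22.843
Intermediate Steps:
R(Z, -8) - (374/(-13162) + 20597/8916) = -201/(-8) - (374/(-13162) + 20597/8916) = -201*(-1/8) - (374*(-1/13162) + 20597*(1/8916)) = 201/8 - (-187/6581 + 20597/8916) = 201/8 - 1*133881565/58676196 = 201/8 - 133881565/58676196 = 2680715719/117352392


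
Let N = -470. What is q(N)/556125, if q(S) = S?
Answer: -94/111225 ≈ -0.00084513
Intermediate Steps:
q(N)/556125 = -470/556125 = -470*1/556125 = -94/111225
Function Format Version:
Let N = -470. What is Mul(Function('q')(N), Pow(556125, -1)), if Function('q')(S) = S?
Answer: Rational(-94, 111225) ≈ -0.00084513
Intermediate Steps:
Mul(Function('q')(N), Pow(556125, -1)) = Mul(-470, Pow(556125, -1)) = Mul(-470, Rational(1, 556125)) = Rational(-94, 111225)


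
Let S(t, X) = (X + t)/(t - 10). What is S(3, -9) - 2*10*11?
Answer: -1534/7 ≈ -219.14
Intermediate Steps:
S(t, X) = (X + t)/(-10 + t)
S(3, -9) - 2*10*11 = (-9 + 3)/(-10 + 3) - 2*10*11 = -6/(-7) - 20*11 = -⅐*(-6) - 220 = 6/7 - 220 = -1534/7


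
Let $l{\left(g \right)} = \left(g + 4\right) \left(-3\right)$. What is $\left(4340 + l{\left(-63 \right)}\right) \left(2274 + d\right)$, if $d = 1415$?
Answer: $16663213$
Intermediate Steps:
$l{\left(g \right)} = -12 - 3 g$ ($l{\left(g \right)} = \left(4 + g\right) \left(-3\right) = -12 - 3 g$)
$\left(4340 + l{\left(-63 \right)}\right) \left(2274 + d\right) = \left(4340 - -177\right) \left(2274 + 1415\right) = \left(4340 + \left(-12 + 189\right)\right) 3689 = \left(4340 + 177\right) 3689 = 4517 \cdot 3689 = 16663213$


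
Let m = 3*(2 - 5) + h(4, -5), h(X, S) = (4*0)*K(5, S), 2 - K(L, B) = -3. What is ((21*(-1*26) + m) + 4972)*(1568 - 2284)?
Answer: -3162572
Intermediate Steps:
K(L, B) = 5 (K(L, B) = 2 - 1*(-3) = 2 + 3 = 5)
h(X, S) = 0 (h(X, S) = (4*0)*5 = 0*5 = 0)
m = -9 (m = 3*(2 - 5) + 0 = 3*(-3) + 0 = -9 + 0 = -9)
((21*(-1*26) + m) + 4972)*(1568 - 2284) = ((21*(-1*26) - 9) + 4972)*(1568 - 2284) = ((21*(-26) - 9) + 4972)*(-716) = ((-546 - 9) + 4972)*(-716) = (-555 + 4972)*(-716) = 4417*(-716) = -3162572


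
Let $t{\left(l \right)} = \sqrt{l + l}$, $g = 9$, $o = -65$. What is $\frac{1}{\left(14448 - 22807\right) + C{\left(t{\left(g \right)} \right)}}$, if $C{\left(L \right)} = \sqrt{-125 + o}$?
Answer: $- \frac{8359}{69873071} - \frac{i \sqrt{190}}{69873071} \approx -0.00011963 - 1.9727 \cdot 10^{-7} i$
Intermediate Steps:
$t{\left(l \right)} = \sqrt{2} \sqrt{l}$ ($t{\left(l \right)} = \sqrt{2 l} = \sqrt{2} \sqrt{l}$)
$C{\left(L \right)} = i \sqrt{190}$ ($C{\left(L \right)} = \sqrt{-125 - 65} = \sqrt{-190} = i \sqrt{190}$)
$\frac{1}{\left(14448 - 22807\right) + C{\left(t{\left(g \right)} \right)}} = \frac{1}{\left(14448 - 22807\right) + i \sqrt{190}} = \frac{1}{-8359 + i \sqrt{190}}$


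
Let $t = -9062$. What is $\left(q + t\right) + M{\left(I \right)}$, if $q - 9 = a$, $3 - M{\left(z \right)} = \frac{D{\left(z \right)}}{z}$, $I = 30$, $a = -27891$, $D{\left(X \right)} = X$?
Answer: $-36942$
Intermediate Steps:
$M{\left(z \right)} = 2$ ($M{\left(z \right)} = 3 - \frac{z}{z} = 3 - 1 = 2$)
$q = -27882$ ($q = 9 - 27891 = -27882$)
$\left(q + t\right) + M{\left(I \right)} = \left(-27882 - 9062\right) + 2 = -36944 + 2 = -36942$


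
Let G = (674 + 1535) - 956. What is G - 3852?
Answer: -2599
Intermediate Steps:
G = 1253 (G = 2209 - 956 = 1253)
G - 3852 = 1253 - 3852 = -2599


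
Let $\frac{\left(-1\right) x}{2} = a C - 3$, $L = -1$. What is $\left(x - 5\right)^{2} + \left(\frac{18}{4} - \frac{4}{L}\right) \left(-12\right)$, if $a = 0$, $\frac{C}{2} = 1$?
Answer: $-101$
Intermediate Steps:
$C = 2$ ($C = 2 \cdot 1 = 2$)
$x = 6$ ($x = - 2 \left(0 \cdot 2 - 3\right) = - 2 \left(0 - 3\right) = \left(-2\right) \left(-3\right) = 6$)
$\left(x - 5\right)^{2} + \left(\frac{18}{4} - \frac{4}{L}\right) \left(-12\right) = \left(6 - 5\right)^{2} + \left(\frac{18}{4} - \frac{4}{-1}\right) \left(-12\right) = 1^{2} + \left(18 \cdot \frac{1}{4} - -4\right) \left(-12\right) = 1 + \left(\frac{9}{2} + 4\right) \left(-12\right) = 1 + \frac{17}{2} \left(-12\right) = 1 - 102 = -101$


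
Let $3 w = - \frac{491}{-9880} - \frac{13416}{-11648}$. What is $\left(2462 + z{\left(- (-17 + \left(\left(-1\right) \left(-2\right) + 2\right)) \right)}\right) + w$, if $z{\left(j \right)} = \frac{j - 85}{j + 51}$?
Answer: $\frac{1021330879}{414960} \approx 2461.3$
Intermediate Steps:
$z{\left(j \right)} = \frac{-85 + j}{51 + j}$
$w = \frac{166189}{414960}$ ($w = \frac{- \frac{491}{-9880} - \frac{13416}{-11648}}{3} = \frac{\left(-491\right) \left(- \frac{1}{9880}\right) - - \frac{129}{112}}{3} = \frac{\frac{491}{9880} + \frac{129}{112}}{3} = \frac{1}{3} \cdot \frac{166189}{138320} = \frac{166189}{414960} \approx 0.40049$)
$\left(2462 + z{\left(- (-17 + \left(\left(-1\right) \left(-2\right) + 2\right)) \right)}\right) + w = \left(2462 + \frac{-85 - \left(-17 + \left(\left(-1\right) \left(-2\right) + 2\right)\right)}{51 - \left(-17 + \left(\left(-1\right) \left(-2\right) + 2\right)\right)}\right) + \frac{166189}{414960} = \left(2462 + \frac{-85 - \left(-17 + \left(2 + 2\right)\right)}{51 - \left(-17 + \left(2 + 2\right)\right)}\right) + \frac{166189}{414960} = \left(2462 + \frac{-85 - \left(-17 + 4\right)}{51 - \left(-17 + 4\right)}\right) + \frac{166189}{414960} = \left(2462 + \frac{-85 - -13}{51 - -13}\right) + \frac{166189}{414960} = \left(2462 + \frac{-85 + 13}{51 + 13}\right) + \frac{166189}{414960} = \left(2462 + \frac{1}{64} \left(-72\right)\right) + \frac{166189}{414960} = \left(2462 - \frac{9}{8}\right) + \frac{166189}{414960} = \frac{19687}{8} + \frac{166189}{414960} = \frac{1021330879}{414960}$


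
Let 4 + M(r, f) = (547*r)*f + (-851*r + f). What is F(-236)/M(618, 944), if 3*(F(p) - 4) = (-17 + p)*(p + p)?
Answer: 59714/477885669 ≈ 0.00012495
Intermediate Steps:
M(r, f) = -4 + f - 851*r + 547*f*r (M(r, f) = -4 + ((547*r)*f + (-851*r + f)) = -4 + (547*f*r + (f - 851*r)) = -4 + (f - 851*r + 547*f*r) = -4 + f - 851*r + 547*f*r)
F(p) = 4 + 2*p*(-17 + p)/3 (F(p) = 4 + ((-17 + p)*(p + p))/3 = 4 + ((-17 + p)*(2*p))/3 = 4 + (2*p*(-17 + p))/3 = 4 + 2*p*(-17 + p)/3)
F(-236)/M(618, 944) = (4 - 34/3*(-236) + (⅔)*(-236)²)/(-4 + 944 - 851*618 + 547*944*618) = (4 + 8024/3 + (⅔)*55696)/(-4 + 944 - 525918 + 319115424) = (4 + 8024/3 + 111392/3)/318590446 = (119428/3)*(1/318590446) = 59714/477885669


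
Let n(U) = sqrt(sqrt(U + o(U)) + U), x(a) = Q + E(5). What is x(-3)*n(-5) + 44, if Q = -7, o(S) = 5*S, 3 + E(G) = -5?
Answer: 44 - 15*sqrt(-5 + I*sqrt(30)) ≈ 27.513 - 37.374*I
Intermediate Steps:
E(G) = -8 (E(G) = -3 - 5 = -8)
x(a) = -15 (x(a) = -7 - 8 = -15)
n(U) = sqrt(U + sqrt(6)*sqrt(U)) (n(U) = sqrt(sqrt(U + 5*U) + U) = sqrt(sqrt(6*U) + U) = sqrt(sqrt(6)*sqrt(U) + U) = sqrt(U + sqrt(6)*sqrt(U)))
x(-3)*n(-5) + 44 = -15*sqrt(-5 + sqrt(6)*sqrt(-5)) + 44 = -15*sqrt(-5 + sqrt(6)*(I*sqrt(5))) + 44 = -15*sqrt(-5 + I*sqrt(30)) + 44 = 44 - 15*sqrt(-5 + I*sqrt(30))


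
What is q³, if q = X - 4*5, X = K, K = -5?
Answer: -15625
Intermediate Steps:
X = -5
q = -25 (q = -5 - 4*5 = -5 - 20 = -25)
q³ = (-25)³ = -15625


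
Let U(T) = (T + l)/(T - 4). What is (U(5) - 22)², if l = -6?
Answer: 529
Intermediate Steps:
U(T) = (-6 + T)/(-4 + T) (U(T) = (T - 6)/(T - 4) = (-6 + T)/(-4 + T))
(U(5) - 22)² = ((-6 + 5)/(-4 + 5) - 22)² = (-1/1 - 22)² = (1*(-1) - 22)² = (-1 - 22)² = (-23)² = 529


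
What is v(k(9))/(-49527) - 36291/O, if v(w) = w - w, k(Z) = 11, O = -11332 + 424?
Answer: 12097/3636 ≈ 3.3270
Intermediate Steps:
O = -10908
v(w) = 0
v(k(9))/(-49527) - 36291/O = 0/(-49527) - 36291/(-10908) = 0*(-1/49527) - 36291*(-1/10908) = 0 + 12097/3636 = 12097/3636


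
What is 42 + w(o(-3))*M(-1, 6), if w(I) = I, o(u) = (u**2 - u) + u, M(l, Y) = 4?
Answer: 78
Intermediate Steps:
o(u) = u**2
42 + w(o(-3))*M(-1, 6) = 42 + (-3)**2*4 = 42 + 9*4 = 42 + 36 = 78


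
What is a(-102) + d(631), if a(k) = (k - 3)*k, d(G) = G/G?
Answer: 10711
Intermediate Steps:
d(G) = 1
a(k) = k*(-3 + k) (a(k) = (-3 + k)*k = k*(-3 + k))
a(-102) + d(631) = -102*(-3 - 102) + 1 = -102*(-105) + 1 = 10710 + 1 = 10711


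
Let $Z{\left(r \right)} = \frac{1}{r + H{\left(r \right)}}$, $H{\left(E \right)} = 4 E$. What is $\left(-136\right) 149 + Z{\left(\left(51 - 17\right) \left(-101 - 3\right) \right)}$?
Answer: $- \frac{358267521}{17680} \approx -20264.0$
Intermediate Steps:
$Z{\left(r \right)} = \frac{1}{5 r}$ ($Z{\left(r \right)} = \frac{1}{r + 4 r} = \frac{1}{5 r}$)
$\left(-136\right) 149 + Z{\left(\left(51 - 17\right) \left(-101 - 3\right) \right)} = \left(-136\right) 149 + \frac{1}{5 \left(51 - 17\right) \left(-101 - 3\right)} = -20264 + \frac{1}{5 \cdot 34 \left(-104\right)} = -20264 + \frac{1}{5 \left(-3536\right)} = -20264 + \frac{1}{5} \left(- \frac{1}{3536}\right) = -20264 - \frac{1}{17680} = - \frac{358267521}{17680}$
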